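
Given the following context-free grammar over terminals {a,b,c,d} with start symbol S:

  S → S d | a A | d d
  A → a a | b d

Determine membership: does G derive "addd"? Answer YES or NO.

CNF form of G:
  S -> S T2 | T0 A | T2 T2
  A -> T0 T0 | T1 T2
  T0 -> a
  T1 -> b
  T2 -> d

CYK table (by increasing span):
  T[0,0] 'a' = {T0}  orig:{}
  T[1,1] 'd' = {T2}  orig:{}
  T[2,2] 'd' = {T2}  orig:{}
  T[3,3] 'd' = {T2}  orig:{}
  T[0,1] 'ad' = ∅
  T[1,2] 'dd' = {S}
  T[2,3] 'dd' = {S}
  T[0,2] 'add' = ∅
  T[1,3] 'ddd' = {S}
  T[0,3] 'addd' = ∅

S ∉ T[0,3] ⇒ NO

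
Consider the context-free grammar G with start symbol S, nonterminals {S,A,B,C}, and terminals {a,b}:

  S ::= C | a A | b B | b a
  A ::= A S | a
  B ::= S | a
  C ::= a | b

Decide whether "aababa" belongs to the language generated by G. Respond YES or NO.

Convert to CNF:
  S -> T0 A | T1 B | T1 T0 | a | b
  A -> A S | a
  B -> T0 A | T1 B | T1 T0 | a | b
  C -> a | b
  T0 -> a
  T1 -> b

Fill CYK table bottom-up:
  cell(0,0) a: {A,B,C,S,T0}  orig:{A,B,C,S}
  cell(1,1) a: {A,B,C,S,T0}  orig:{A,B,C,S}
  cell(2,2) b: {B,C,S,T1}  orig:{B,C,S}
  cell(3,3) a: {A,B,C,S,T0}  orig:{A,B,C,S}
  cell(4,4) b: {B,C,S,T1}  orig:{B,C,S}
  cell(5,5) a: {A,B,C,S,T0}  orig:{A,B,C,S}
  cell(0,1) aa: {A,B,S}
  cell(1,2) ab: {A}
  cell(2,3) ba: {B,S}
  cell(3,4) ab: {A}
  cell(4,5) ba: {B,S}
  cell(0,2) aab: {A,B,S}
  cell(1,3) aba: {A}
  cell(2,4) bab: ∅
  cell(3,5) aba: {A}
  cell(0,3) aaba: {A,B,S}
  cell(1,4) abab: {A}
  cell(2,5) baba: ∅
  cell(0,4) aabab: {A,B,S}
  cell(1,5) ababa: {A}
  cell(0,5) aababa: {A,B,S}

S ∈ T[0,5] ⇒ YES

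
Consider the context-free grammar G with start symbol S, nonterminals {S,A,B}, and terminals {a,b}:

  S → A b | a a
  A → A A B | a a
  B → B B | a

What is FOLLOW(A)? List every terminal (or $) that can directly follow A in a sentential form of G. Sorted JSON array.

Compute FIRST by fixpoint:
[1]
  A via A→a a: +{a}
  B via B→a: +{a}
  S via S→A b: +{a}
  S: {a}  A: {a}  B: {a}
[2] — fixpoint
  S: {a}  A: {a}  B: {a}

FOLLOW iteration:
FOLLOW(S) := {$}
round 1:
  A→A A B: FOLLOW(A) ⊇ FIRST(A) = {a}; new: +{a}
  A→A A B: FOLLOW(B) ⊇ FOLLOW(A) ⊇ {a}; new: +{a}
  S→A b: FOLLOW(A) ⊇ FIRST(b) = {b}; new: +{b}
  FOLLOW(S)={$}  FOLLOW(A)={a,b}  FOLLOW(B)={a}
round 2:
  A→A A B: FOLLOW(B) ⊇ FOLLOW(A) ⊇ {a,b}; new: +{b}
  FOLLOW(S)={$}  FOLLOW(A)={a,b}  FOLLOW(B)={a,b}
round 3: (stable)
  FOLLOW(S)={$}  FOLLOW(A)={a,b}  FOLLOW(B)={a,b}

FOLLOW(A) = ["a", "b"]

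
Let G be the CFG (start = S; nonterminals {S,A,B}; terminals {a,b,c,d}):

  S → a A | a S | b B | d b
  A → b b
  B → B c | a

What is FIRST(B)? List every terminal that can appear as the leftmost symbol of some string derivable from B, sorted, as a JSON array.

FIRST sets, iterate to fixpoint:
round 1:
  A via A→b b: +{b}
  B via B→a: +{a}
  S via S→a A: +{a}
  S via S→b B: +{b}
  S via S→d b: +{d}
  FIRST(S)={a,b,d}  FIRST(A)={b}  FIRST(B)={a}
round 2: (no change)
  FIRST(S)={a,b,d}  FIRST(A)={b}  FIRST(B)={a}

FIRST(B) = ["a"]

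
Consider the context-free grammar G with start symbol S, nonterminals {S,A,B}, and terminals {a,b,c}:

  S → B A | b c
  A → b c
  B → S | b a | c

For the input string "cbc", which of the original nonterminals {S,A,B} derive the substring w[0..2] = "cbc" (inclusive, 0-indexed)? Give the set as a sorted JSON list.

CNF form of G:
  S -> B A | T0 T1
  A -> T0 T1
  B -> B A | T0 T1 | T0 T2 | c
  T0 -> b
  T1 -> c
  T2 -> a

CYK fill, restricted to cells inside w[0..2]:
  [0..0]={B,T1}  "c"  orig:{B}
  [1..1]={T0}  "b"  orig:{}
  [2..2]={B,T1}  "c"  orig:{B}
  [0..1]=∅  "cb"
  [1..2]={A,B,S}  "bc"
  [0..2]={B,S}  "cbc"

Original NTs in T[0,2] deriving "cbc": ["B", "S"]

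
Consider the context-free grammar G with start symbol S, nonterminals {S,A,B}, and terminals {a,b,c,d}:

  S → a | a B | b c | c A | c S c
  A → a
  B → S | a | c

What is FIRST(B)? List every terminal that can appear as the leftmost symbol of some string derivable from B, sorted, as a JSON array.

FIRST iteration:
pass 1:
  A via A→a: +{a}
  B via B→a: +{a}
  B via B→c: +{c}
  S via S→a: +{a}
  S via S→b c: +{b}
  S via S→c A: +{c}
  S: {a,b,c}  A: {a}  B: {a,c}
pass 2:
  B via B→S: +{b}
  S: {a,b,c}  A: {a}  B: {a,b,c}
pass 3: — fixpoint
  S: {a,b,c}  A: {a}  B: {a,b,c}

FIRST(B) = ["a", "b", "c"]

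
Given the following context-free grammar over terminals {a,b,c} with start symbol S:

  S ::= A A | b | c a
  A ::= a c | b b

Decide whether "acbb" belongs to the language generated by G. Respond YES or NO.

Convert to CNF:
  S -> A A | T1 T0 | b
  A -> T0 T1 | T2 T2
  T0 -> a
  T1 -> c
  T2 -> b

CYK fill:
  cell(0,0) a: {T0}  orig:{}
  cell(1,1) c: {T1}  orig:{}
  cell(2,2) b: {S,T2}  orig:{S}
  cell(3,3) b: {S,T2}  orig:{S}
  cell(0,1) ac: {A}
  cell(1,2) cb: ∅
  cell(2,3) bb: {A}
  cell(0,2) acb: ∅
  cell(1,3) cbb: ∅
  cell(0,3) acbb: {S}

S ∈ T[0,3] ⇒ YES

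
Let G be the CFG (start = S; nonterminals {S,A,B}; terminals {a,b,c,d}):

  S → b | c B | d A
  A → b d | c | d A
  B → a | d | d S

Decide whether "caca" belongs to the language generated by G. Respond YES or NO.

CNF form of G:
  S -> T1 A | T2 B | b
  A -> T0 T1 | T1 A | c
  B -> T1 S | a | d
  T0 -> b
  T1 -> d
  T2 -> c

CYK fill:
  [0..0]={A,T2}  "c"  orig:{A}
  [1..1]={B}  "a"
  [2..2]={A,T2}  "c"  orig:{A}
  [3..3]={B}  "a"
  [0..1]={S}  "ca"
  [1..2]=∅  "ac"
  [2..3]={S}  "ca"
  [0..2]=∅  "cac"
  [1..3]=∅  "aca"
  [0..3]=∅  "caca"

S ∉ T[0,3] ⇒ NO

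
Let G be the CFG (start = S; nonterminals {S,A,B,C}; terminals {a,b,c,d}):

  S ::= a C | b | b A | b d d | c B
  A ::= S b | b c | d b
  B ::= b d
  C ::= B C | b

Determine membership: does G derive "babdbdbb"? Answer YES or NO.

CNF form of G:
  S -> T0 A | T0 X4 | T1 B | T3 C | b
  A -> S T0 | T0 T1 | T2 T0
  B -> T0 T2
  C -> B C | b
  T0 -> b
  T1 -> c
  T2 -> d
  T3 -> a
  X4 -> T2 T2

Fill CYK table bottom-up:
  T[0,0] 'b' = {C,S,T0}  orig:{C,S}
  T[1,1] 'a' = {T3}  orig:{}
  T[2,2] 'b' = {C,S,T0}  orig:{C,S}
  T[3,3] 'd' = {T2}  orig:{}
  T[4,4] 'b' = {C,S,T0}  orig:{C,S}
  T[5,5] 'd' = {T2}  orig:{}
  T[6,6] 'b' = {C,S,T0}  orig:{C,S}
  T[7,7] 'b' = {C,S,T0}  orig:{C,S}
  T[0,1] 'ba' = ∅
  T[1,2] 'ab' = {S}
  T[2,3] 'bd' = {B}
  T[3,4] 'db' = {A}
  T[4,5] 'bd' = {B}
  T[5,6] 'db' = {A}
  T[6,7] 'bb' = {A}
  T[0,2] 'bab' = ∅
  T[1,3] 'abd' = ∅
  T[2,4] 'bdb' = {C,S}
  T[3,5] 'dbd' = ∅
  T[4,6] 'bdb' = {C,S}
  T[5,7] 'dbb' = ∅
  T[0,3] 'babd' = ∅
  T[1,4] 'abdb' = {S}
  T[2,5] 'bdbd' = ∅
  T[3,6] 'dbdb' = ∅
  T[4,7] 'bdbb' = {A}
  T[0,4] 'babdb' = ∅
  T[1,5] 'abdbd' = ∅
  T[2,6] 'bdbdb' = {C}
  T[3,7] 'dbdbb' = ∅
  T[0,5] 'babdbd' = ∅
  T[1,6] 'abdbdb' = {S}
  T[2,7] 'bdbdbb' = ∅
  T[0,6] 'babdbdb' = ∅
  T[1,7] 'abdbdbb' = {A}
  T[0,7] 'babdbdbb' = {S}

S ∈ T[0,7] ⇒ YES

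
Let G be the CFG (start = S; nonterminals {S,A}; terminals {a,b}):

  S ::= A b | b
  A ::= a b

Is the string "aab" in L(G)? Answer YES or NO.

CNF form of G:
  S -> A T1 | b
  A -> T0 T1
  T0 -> a
  T1 -> b

CYK table (by increasing span):
  [0..0]={T0}  "a"  orig:{}
  [1..1]={T0}  "a"  orig:{}
  [2..2]={S,T1}  "b"  orig:{S}
  [0..1]=∅  "aa"
  [1..2]={A}  "ab"
  [0..2]=∅  "aab"

S ∉ T[0,2] ⇒ NO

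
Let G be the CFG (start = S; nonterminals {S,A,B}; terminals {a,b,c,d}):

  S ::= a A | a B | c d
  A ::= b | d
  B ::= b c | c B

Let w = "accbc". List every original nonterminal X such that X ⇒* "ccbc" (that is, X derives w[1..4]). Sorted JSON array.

Convert to CNF:
  S -> T1 T3 | T2 A | T2 B
  A -> b | d
  B -> T0 T1 | T1 B
  T0 -> b
  T1 -> c
  T2 -> a
  T3 -> d

Fill CYK table bottom-up — only the sub-triangle for w[1..4]:
  T[1,1] 'c' = {T1}  orig:{}
  T[2,2] 'c' = {T1}  orig:{}
  T[3,3] 'b' = {A,T0}  orig:{A}
  T[4,4] 'c' = {T1}  orig:{}
  T[1,2] 'cc' = ∅
  T[2,3] 'cb' = ∅
  T[3,4] 'bc' = {B}
  T[1,3] 'ccb' = ∅
  T[2,4] 'cbc' = {B}
  T[1,4] 'ccbc' = {B}

Original NTs in T[1,4] deriving "ccbc": ["B"]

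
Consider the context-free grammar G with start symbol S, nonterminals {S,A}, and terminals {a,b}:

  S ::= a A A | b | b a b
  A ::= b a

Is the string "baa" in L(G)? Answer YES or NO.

CNF form of G:
  S -> T0 X3 | T1 X2 | b
  A -> T0 T1
  T0 -> b
  T1 -> a
  X2 -> A A
  X3 -> T1 T0

CYK table (by increasing span):
  [0..0]={S,T0}  "b"  orig:{S}
  [1..1]={T1}  "a"  orig:{}
  [2..2]={T1}  "a"  orig:{}
  [0..1]={A}  "ba"
  [1..2]=∅  "aa"
  [0..2]=∅  "baa"

S ∉ T[0,2] ⇒ NO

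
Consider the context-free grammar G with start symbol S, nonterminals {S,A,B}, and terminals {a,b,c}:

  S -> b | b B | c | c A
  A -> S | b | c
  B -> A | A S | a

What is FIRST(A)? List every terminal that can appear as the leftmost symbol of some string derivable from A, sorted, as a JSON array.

Compute FIRST by fixpoint:
[1]
  A via A→b: +{b}
  A via A→c: +{c}
  B via B→A: +{b,c}
  B via B→a: +{a}
  S via S→b: +{b}
  S via S→c: +{c}
  FIRST[S]={b,c}  FIRST[A]={b,c}  FIRST[B]={a,b,c}
[2] done
  FIRST[S]={b,c}  FIRST[A]={b,c}  FIRST[B]={a,b,c}

FIRST(A) = ["b", "c"]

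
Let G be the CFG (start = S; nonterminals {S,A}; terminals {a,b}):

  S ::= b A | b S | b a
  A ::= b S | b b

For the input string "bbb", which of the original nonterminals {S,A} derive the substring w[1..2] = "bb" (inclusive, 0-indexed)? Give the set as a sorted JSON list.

CNF form of G:
  S -> T0 A | T0 S | T0 T1
  A -> T0 S | T0 T0
  T0 -> b
  T1 -> a

CYK fill — only the sub-triangle for w[1..2]:
  [1..1]={T0}  "b"  orig:{}
  [2..2]={T0}  "b"  orig:{}
  [1..2]={A}  "bb"

Original NTs in T[1,2] deriving "bb": ["A"]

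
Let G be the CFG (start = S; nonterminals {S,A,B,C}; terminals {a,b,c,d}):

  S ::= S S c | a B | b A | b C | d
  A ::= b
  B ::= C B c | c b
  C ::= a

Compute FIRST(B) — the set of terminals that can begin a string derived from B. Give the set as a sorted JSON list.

Compute FIRST by fixpoint:
pass 1:
  A via A→b: +{b}
  B via B→c b: +{c}
  C via C→a: +{a}
  S via S→a B: +{a}
  S via S→b A: +{b}
  S via S→d: +{d}
  FIRST[S]={a,b,d}  FIRST[A]={b}  FIRST[B]={c}  FIRST[C]={a}
pass 2:
  B via B→C B c: +{a}
  FIRST[S]={a,b,d}  FIRST[A]={b}  FIRST[B]={a,c}  FIRST[C]={a}
pass 3: done
  FIRST[S]={a,b,d}  FIRST[A]={b}  FIRST[B]={a,c}  FIRST[C]={a}

FIRST(B) = ["a", "c"]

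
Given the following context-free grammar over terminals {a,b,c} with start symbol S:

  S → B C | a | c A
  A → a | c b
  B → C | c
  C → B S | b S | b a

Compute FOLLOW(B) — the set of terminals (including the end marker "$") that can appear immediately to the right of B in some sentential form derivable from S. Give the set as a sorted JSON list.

Compute FIRST by fixpoint:
iter 1:
  A via A→a: +{a}
  A via A→c b: +{c}
  B via B→c: +{c}
  C via C→B S: +{c}
  C via C→b S: +{b}
  S via S→B C: +{c}
  S via S→a: +{a}
  FIRST[S]={a,c}  FIRST[A]={a,c}  FIRST[B]={c}  FIRST[C]={b,c}
iter 2:
  B via B→C: +{b}
  S via S→B C: +{b}
  FIRST[S]={a,b,c}  FIRST[A]={a,c}  FIRST[B]={b,c}  FIRST[C]={b,c}
iter 3: done
  FIRST[S]={a,b,c}  FIRST[A]={a,c}  FIRST[B]={b,c}  FIRST[C]={b,c}

Compute FOLLOW by fixpoint:
initialize: $ ∈ FOLLOW(S)
[1]
  C→B S: FOLLOW(B) ⊇ FIRST(S) = {a,b,c}; new: +{a,b,c}
  S→B C: FOLLOW(C) ⊇ FOLLOW(S) ⊇ {$}; new: +{$}
  S→c A: FOLLOW(A) ⊇ FOLLOW(S) ⊇ {$}; new: +{$}
  FOLLOW[S]={$}  FOLLOW[A]={$}  FOLLOW[B]={a,b,c}  FOLLOW[C]={$}
[2]
  B→C: FOLLOW(C) ⊇ FOLLOW(B) ⊇ {a,b,c}; new: +{a,b,c}
  C→B S: FOLLOW(S) ⊇ FOLLOW(C) ⊇ {$,a,b,c}; new: +{a,b,c}
  S→c A: FOLLOW(A) ⊇ FOLLOW(S) ⊇ {$,a,b,c}; new: +{a,b,c}
  FOLLOW[S]={$,a,b,c}  FOLLOW[A]={$,a,b,c}  FOLLOW[B]={a,b,c}  FOLLOW[C]={$,a,b,c}
[3] (stable)
  FOLLOW[S]={$,a,b,c}  FOLLOW[A]={$,a,b,c}  FOLLOW[B]={a,b,c}  FOLLOW[C]={$,a,b,c}

FOLLOW(B) = ["a", "b", "c"]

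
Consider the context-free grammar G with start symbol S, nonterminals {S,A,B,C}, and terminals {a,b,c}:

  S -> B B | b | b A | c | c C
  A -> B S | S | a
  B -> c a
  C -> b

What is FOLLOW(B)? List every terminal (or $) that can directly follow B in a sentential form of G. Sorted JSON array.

FIRST iteration:
[1]
  A via A→a: +{a}
  B via B→c a: +{c}
  C via C→b: +{b}
  S via S→B B: +{c}
  S via S→b: +{b}
  S: {b,c}  A: {a}  B: {c}  C: {b}
[2]
  A via A→B S: +{c}
  A via A→S: +{b}
  S: {b,c}  A: {a,b,c}  B: {c}  C: {b}
[3] (stable)
  S: {b,c}  A: {a,b,c}  B: {c}  C: {b}

FOLLOW sets:
seed FOLLOW(S) with $
pass 1:
  A→B S: FOLLOW(B) ⊇ FIRST(S) = {b,c}; new: +{b,c}
  S→B B: FOLLOW(B) ⊇ FOLLOW(S) ⊇ {$}; new: +{$}
  S→b A: FOLLOW(A) ⊇ FOLLOW(S) ⊇ {$}; new: +{$}
  S→c C: FOLLOW(C) ⊇ FOLLOW(S) ⊇ {$}; new: +{$}
  FOLLOW[S]={$}  FOLLOW[A]={$}  FOLLOW[B]={$,b,c}  FOLLOW[C]={$}
pass 2: — fixpoint
  FOLLOW[S]={$}  FOLLOW[A]={$}  FOLLOW[B]={$,b,c}  FOLLOW[C]={$}

FOLLOW(B) = ["$", "b", "c"]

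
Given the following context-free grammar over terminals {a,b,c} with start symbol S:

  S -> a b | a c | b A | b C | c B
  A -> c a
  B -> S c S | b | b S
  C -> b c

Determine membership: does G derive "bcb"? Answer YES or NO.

CNF form of G:
  S -> T0 B | T1 T0 | T1 T2 | T2 A | T2 C
  A -> T0 T1
  B -> S X3 | T2 S | b
  C -> T2 T0
  T0 -> c
  T1 -> a
  T2 -> b
  X3 -> T0 S

CYK table (by increasing span):
  cell(0,0) b: {B,T2}  orig:{B}
  cell(1,1) c: {T0}  orig:{}
  cell(2,2) b: {B,T2}  orig:{B}
  cell(0,1) bc: {C}
  cell(1,2) cb: {S}
  cell(0,2) bcb: {B}

S ∉ T[0,2] ⇒ NO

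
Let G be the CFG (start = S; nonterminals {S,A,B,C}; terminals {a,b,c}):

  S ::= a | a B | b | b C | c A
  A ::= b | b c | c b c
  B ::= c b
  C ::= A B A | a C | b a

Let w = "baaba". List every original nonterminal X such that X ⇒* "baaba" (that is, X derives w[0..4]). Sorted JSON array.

Convert to CNF:
  S -> T0 C | T1 A | T2 B | a | b
  A -> T0 T1 | T1 X3 | b
  B -> T1 T0
  C -> A X4 | T0 T2 | T2 C
  T0 -> b
  T1 -> c
  T2 -> a
  X3 -> T0 T1
  X4 -> B A

CYK fill — only the sub-triangle for w[0..4]:
  T[0,0] 'b' = {A,S,T0}  orig:{A,S}
  T[1,1] 'a' = {S,T2}  orig:{S}
  T[2,2] 'a' = {S,T2}  orig:{S}
  T[3,3] 'b' = {A,S,T0}  orig:{A,S}
  T[4,4] 'a' = {S,T2}  orig:{S}
  T[0,1] 'ba' = {C}
  T[1,2] 'aa' = ∅
  T[2,3] 'ab' = ∅
  T[3,4] 'ba' = {C}
  T[0,2] 'baa' = ∅
  T[1,3] 'aab' = ∅
  T[2,4] 'aba' = {C}
  T[0,3] 'baab' = ∅
  T[1,4] 'aaba' = {C}
  T[0,4] 'baaba' = {S}

Original NTs in T[0,4] deriving "baaba": ["S"]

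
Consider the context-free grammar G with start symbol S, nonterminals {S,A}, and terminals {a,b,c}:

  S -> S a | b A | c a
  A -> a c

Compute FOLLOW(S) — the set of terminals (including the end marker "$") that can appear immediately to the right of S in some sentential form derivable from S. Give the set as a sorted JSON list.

FIRST sets, iterate to fixpoint:
pass 1:
  A via A→a c: +{a}
  S via S→b A: +{b}
  S via S→c a: +{c}
  FIRST(S)={b,c}  FIRST(A)={a}
pass 2: — fixpoint
  FIRST(S)={b,c}  FIRST(A)={a}

FOLLOW sets:
seed FOLLOW(S) with $
round 1:
  S→S a: FOLLOW(S) ⊇ FIRST(a) = {a}; new: +{a}
  S→b A: FOLLOW(A) ⊇ FOLLOW(S) ⊇ {$,a}; new: +{$,a}
  FOLLOW(S)={$,a}  FOLLOW(A)={$,a}
round 2: (no change)
  FOLLOW(S)={$,a}  FOLLOW(A)={$,a}

FOLLOW(S) = ["$", "a"]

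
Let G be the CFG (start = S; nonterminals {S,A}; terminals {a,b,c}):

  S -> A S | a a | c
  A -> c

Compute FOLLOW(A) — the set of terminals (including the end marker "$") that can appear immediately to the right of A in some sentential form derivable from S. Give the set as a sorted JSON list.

Compute FIRST by fixpoint:
pass 1:
  A via A→c: +{c}
  S via S→A S: +{c}
  S via S→a a: +{a}
  FIRST[S]={a,c}  FIRST[A]={c}
pass 2: (no change)
  FIRST[S]={a,c}  FIRST[A]={c}

FOLLOW iteration:
FOLLOW(S) := {$}
[1]
  S→A S: FOLLOW(A) ⊇ FIRST(S) = {a,c}; new: +{a,c}
  S: {$}  A: {a,c}
[2] — fixpoint
  S: {$}  A: {a,c}

FOLLOW(A) = ["a", "c"]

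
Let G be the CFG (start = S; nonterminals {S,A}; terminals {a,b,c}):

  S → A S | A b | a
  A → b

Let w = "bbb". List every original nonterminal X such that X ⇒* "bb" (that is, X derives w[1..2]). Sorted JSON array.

Convert to CNF:
  S -> A S | A T0 | a
  A -> b
  T0 -> b

CYK table (by increasing span) — only the sub-triangle for w[1..2]:
  T[1,1] 'b' = {A,T0}  orig:{A}
  T[2,2] 'b' = {A,T0}  orig:{A}
  T[1,2] 'bb' = {S}

Original NTs in T[1,2] deriving "bb": ["S"]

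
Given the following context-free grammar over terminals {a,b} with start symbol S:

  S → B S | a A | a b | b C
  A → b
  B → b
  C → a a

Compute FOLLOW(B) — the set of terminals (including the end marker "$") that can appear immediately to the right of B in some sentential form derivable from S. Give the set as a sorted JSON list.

FIRST iteration:
iter 1:
  A via A→b: +{b}
  B via B→b: +{b}
  C via C→a a: +{a}
  S via S→B S: +{b}
  S via S→a A: +{a}
  FIRST[S]={a,b}  FIRST[A]={b}  FIRST[B]={b}  FIRST[C]={a}
iter 2: done
  FIRST[S]={a,b}  FIRST[A]={b}  FIRST[B]={b}  FIRST[C]={a}

FOLLOW sets:
FOLLOW(S) := {$}
pass 1:
  S→B S: FOLLOW(B) ⊇ FIRST(S) = {a,b}; new: +{a,b}
  S→a A: FOLLOW(A) ⊇ FOLLOW(S) ⊇ {$}; new: +{$}
  S→b C: FOLLOW(C) ⊇ FOLLOW(S) ⊇ {$}; new: +{$}
  FOLLOW(S)={$}  FOLLOW(A)={$}  FOLLOW(B)={a,b}  FOLLOW(C)={$}
pass 2: (stable)
  FOLLOW(S)={$}  FOLLOW(A)={$}  FOLLOW(B)={a,b}  FOLLOW(C)={$}

FOLLOW(B) = ["a", "b"]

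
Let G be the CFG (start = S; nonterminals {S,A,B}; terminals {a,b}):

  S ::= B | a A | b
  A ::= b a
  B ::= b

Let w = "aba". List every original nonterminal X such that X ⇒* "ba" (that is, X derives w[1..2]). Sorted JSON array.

CNF form of G:
  S -> T1 A | b
  A -> T0 T1
  B -> b
  T0 -> b
  T1 -> a

Fill CYK table bottom-up — only the sub-triangle for w[1..2]:
  cell(1,1) b: {B,S,T0}  orig:{B,S}
  cell(2,2) a: {T1}  orig:{}
  cell(1,2) ba: {A}

Original NTs in T[1,2] deriving "ba": ["A"]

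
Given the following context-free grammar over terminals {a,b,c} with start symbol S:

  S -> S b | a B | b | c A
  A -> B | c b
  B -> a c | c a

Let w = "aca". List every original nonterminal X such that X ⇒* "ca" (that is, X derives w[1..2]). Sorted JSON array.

Convert to CNF:
  S -> S T2 | T0 B | T1 A | b
  A -> T0 T1 | T1 T0 | T1 T2
  B -> T0 T1 | T1 T0
  T0 -> a
  T1 -> c
  T2 -> b

CYK fill — only the sub-triangle for w[1..2]:
  [1..1]={T1}  "c"  orig:{}
  [2..2]={T0}  "a"  orig:{}
  [1..2]={A,B}  "ca"

Original NTs in T[1,2] deriving "ca": ["A", "B"]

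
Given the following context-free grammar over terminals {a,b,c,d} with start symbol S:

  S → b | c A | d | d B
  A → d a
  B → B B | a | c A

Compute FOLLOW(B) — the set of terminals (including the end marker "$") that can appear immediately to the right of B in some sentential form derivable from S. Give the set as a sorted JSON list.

Compute FIRST by fixpoint:
[1]
  A via A→d a: +{d}
  B via B→a: +{a}
  B via B→c A: +{c}
  S via S→b: +{b}
  S via S→c A: +{c}
  S via S→d: +{d}
  S: {b,c,d}  A: {d}  B: {a,c}
[2] (no change)
  S: {b,c,d}  A: {d}  B: {a,c}

FOLLOW sets:
initialize: $ ∈ FOLLOW(S)
pass 1:
  B→B B: FOLLOW(B) ⊇ FIRST(B) = {a,c}; new: +{a,c}
  B→c A: FOLLOW(A) ⊇ FOLLOW(B) ⊇ {a,c}; new: +{a,c}
  S→c A: FOLLOW(A) ⊇ FOLLOW(S) ⊇ {$}; new: +{$}
  S→d B: FOLLOW(B) ⊇ FOLLOW(S) ⊇ {$}; new: +{$}
  S: {$}  A: {$,a,c}  B: {$,a,c}
pass 2: (stable)
  S: {$}  A: {$,a,c}  B: {$,a,c}

FOLLOW(B) = ["$", "a", "c"]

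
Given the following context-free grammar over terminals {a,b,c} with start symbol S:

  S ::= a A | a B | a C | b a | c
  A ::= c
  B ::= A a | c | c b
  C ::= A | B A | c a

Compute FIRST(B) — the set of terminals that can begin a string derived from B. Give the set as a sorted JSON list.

Compute FIRST by fixpoint:
[1]
  A via A→c: +{c}
  B via B→A a: +{c}
  C via C→A: +{c}
  S via S→a A: +{a}
  S via S→b a: +{b}
  S via S→c: +{c}
  FIRST[S]={a,b,c}  FIRST[A]={c}  FIRST[B]={c}  FIRST[C]={c}
[2] (stable)
  FIRST[S]={a,b,c}  FIRST[A]={c}  FIRST[B]={c}  FIRST[C]={c}

FIRST(B) = ["c"]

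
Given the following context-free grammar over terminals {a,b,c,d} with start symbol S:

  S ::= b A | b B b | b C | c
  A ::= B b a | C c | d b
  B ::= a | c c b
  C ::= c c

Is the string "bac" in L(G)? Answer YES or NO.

Convert to CNF:
  S -> T0 A | T0 C | T0 X6 | c
  A -> B X4 | C T2 | T3 T0
  B -> T2 X5 | a
  C -> T2 T2
  T0 -> b
  T1 -> a
  T2 -> c
  T3 -> d
  X4 -> T0 T1
  X5 -> T2 T0
  X6 -> B T0

CYK table (by increasing span):
  cell(0,0) b: {T0}  orig:{}
  cell(1,1) a: {B,T1}  orig:{B}
  cell(2,2) c: {S,T2}  orig:{S}
  cell(0,1) ba: {X4}  orig:{}
  cell(1,2) ac: ∅
  cell(0,2) bac: ∅

S ∉ T[0,2] ⇒ NO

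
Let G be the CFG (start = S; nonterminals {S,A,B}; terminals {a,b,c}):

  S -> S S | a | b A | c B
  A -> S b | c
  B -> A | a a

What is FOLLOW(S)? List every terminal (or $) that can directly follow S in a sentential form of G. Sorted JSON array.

FIRST sets, iterate to fixpoint:
pass 1:
  A via A→c: +{c}
  B via B→A: +{c}
  B via B→a a: +{a}
  S via S→a: +{a}
  S via S→b A: +{b}
  S via S→c B: +{c}
  FIRST(S)={a,b,c}  FIRST(A)={c}  FIRST(B)={a,c}
pass 2:
  A via A→S b: +{a,b}
  B via B→A: +{b}
  FIRST(S)={a,b,c}  FIRST(A)={a,b,c}  FIRST(B)={a,b,c}
pass 3: (no change)
  FIRST(S)={a,b,c}  FIRST(A)={a,b,c}  FIRST(B)={a,b,c}

Compute FOLLOW by fixpoint:
seed FOLLOW(S) with $
pass 1:
  A→S b: FOLLOW(S) ⊇ FIRST(b) = {b}; new: +{b}
  S→S S: FOLLOW(S) ⊇ FIRST(S) = {a,b,c}; new: +{a,c}
  S→b A: FOLLOW(A) ⊇ FOLLOW(S) ⊇ {$,a,b,c}; new: +{$,a,b,c}
  S→c B: FOLLOW(B) ⊇ FOLLOW(S) ⊇ {$,a,b,c}; new: +{$,a,b,c}
  S: {$,a,b,c}  A: {$,a,b,c}  B: {$,a,b,c}
pass 2: — fixpoint
  S: {$,a,b,c}  A: {$,a,b,c}  B: {$,a,b,c}

FOLLOW(S) = ["$", "a", "b", "c"]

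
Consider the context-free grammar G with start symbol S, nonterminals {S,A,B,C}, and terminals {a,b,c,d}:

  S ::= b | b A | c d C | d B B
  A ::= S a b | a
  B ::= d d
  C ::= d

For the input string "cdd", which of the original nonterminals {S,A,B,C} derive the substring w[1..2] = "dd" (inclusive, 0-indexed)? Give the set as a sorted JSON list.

CNF form of G:
  S -> T1 A | T2 X6 | T3 X5 | b
  A -> S X4 | a
  B -> T2 T2
  C -> d
  T0 -> a
  T1 -> b
  T2 -> d
  T3 -> c
  X4 -> T0 T1
  X5 -> T2 C
  X6 -> B B

Fill CYK table bottom-up (cells [i..j] with 1 ≤ i ≤ j ≤ 2 only):
  cell(1,1) d: {C,T2}  orig:{C}
  cell(2,2) d: {C,T2}  orig:{C}
  cell(1,2) dd: {B,X5}  orig:{B}

Original NTs in T[1,2] deriving "dd": ["B"]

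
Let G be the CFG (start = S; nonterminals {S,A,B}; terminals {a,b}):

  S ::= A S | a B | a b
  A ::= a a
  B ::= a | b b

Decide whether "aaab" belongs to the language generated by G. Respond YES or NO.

CNF form of G:
  S -> A S | T0 B | T0 T1
  A -> T0 T0
  B -> T1 T1 | a
  T0 -> a
  T1 -> b

Fill CYK table bottom-up:
  T[0,0] 'a' = {B,T0}  orig:{B}
  T[1,1] 'a' = {B,T0}  orig:{B}
  T[2,2] 'a' = {B,T0}  orig:{B}
  T[3,3] 'b' = {T1}  orig:{}
  T[0,1] 'aa' = {A,S}
  T[1,2] 'aa' = {A,S}
  T[2,3] 'ab' = {S}
  T[0,2] 'aaa' = ∅
  T[1,3] 'aab' = ∅
  T[0,3] 'aaab' = {S}

S ∈ T[0,3] ⇒ YES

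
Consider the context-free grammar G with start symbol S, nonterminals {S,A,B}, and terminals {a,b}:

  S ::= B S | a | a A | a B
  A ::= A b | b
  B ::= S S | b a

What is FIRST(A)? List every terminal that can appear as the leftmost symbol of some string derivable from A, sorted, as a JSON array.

Compute FIRST by fixpoint:
[1]
  A via A→b: +{b}
  B via B→b a: +{b}
  S via S→B S: +{b}
  S via S→a: +{a}
  FIRST[S]={a,b}  FIRST[A]={b}  FIRST[B]={b}
[2]
  B via B→S S: +{a}
  FIRST[S]={a,b}  FIRST[A]={b}  FIRST[B]={a,b}
[3] done
  FIRST[S]={a,b}  FIRST[A]={b}  FIRST[B]={a,b}

FIRST(A) = ["b"]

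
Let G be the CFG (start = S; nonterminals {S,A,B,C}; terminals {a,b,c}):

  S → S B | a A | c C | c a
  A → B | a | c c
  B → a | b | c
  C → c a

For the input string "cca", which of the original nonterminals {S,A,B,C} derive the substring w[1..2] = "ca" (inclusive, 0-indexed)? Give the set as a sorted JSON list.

CNF form of G:
  S -> S B | T0 C | T0 T1 | T1 A
  A -> T0 T0 | a | b | c
  B -> a | b | c
  C -> T0 T1
  T0 -> c
  T1 -> a

CYK fill (cells [i..j] with 1 ≤ i ≤ j ≤ 2 only):
  T[1,1] 'c' = {A,B,T0}  orig:{A,B}
  T[2,2] 'a' = {A,B,T1}  orig:{A,B}
  T[1,2] 'ca' = {C,S}

Original NTs in T[1,2] deriving "ca": ["C", "S"]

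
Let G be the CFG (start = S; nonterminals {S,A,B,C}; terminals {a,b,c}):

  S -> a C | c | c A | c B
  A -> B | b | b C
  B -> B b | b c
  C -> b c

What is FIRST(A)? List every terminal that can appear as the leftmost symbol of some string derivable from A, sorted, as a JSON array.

Compute FIRST by fixpoint:
[1]
  A via A→b: +{b}
  B via B→b c: +{b}
  C via C→b c: +{b}
  S via S→a C: +{a}
  S via S→c: +{c}
  S: {a,c}  A: {b}  B: {b}  C: {b}
[2] — fixpoint
  S: {a,c}  A: {b}  B: {b}  C: {b}

FIRST(A) = ["b"]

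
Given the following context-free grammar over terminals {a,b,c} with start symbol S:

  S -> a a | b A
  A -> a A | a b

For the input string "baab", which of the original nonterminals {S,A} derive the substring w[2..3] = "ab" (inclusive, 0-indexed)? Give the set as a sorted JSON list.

Convert to CNF:
  S -> T0 T0 | T1 A
  A -> T0 A | T0 T1
  T0 -> a
  T1 -> b

CYK fill, restricted to cells inside w[2..3]:
  cell(2,2) a: {T0}  orig:{}
  cell(3,3) b: {T1}  orig:{}
  cell(2,3) ab: {A}

Original NTs in T[2,3] deriving "ab": ["A"]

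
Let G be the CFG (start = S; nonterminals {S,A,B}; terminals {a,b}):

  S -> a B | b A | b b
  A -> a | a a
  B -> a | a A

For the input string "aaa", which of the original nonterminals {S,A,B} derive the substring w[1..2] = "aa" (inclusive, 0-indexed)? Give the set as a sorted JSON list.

Convert to CNF:
  S -> T0 B | T1 A | T1 T1
  A -> T0 T0 | a
  B -> T0 A | a
  T0 -> a
  T1 -> b

CYK table (by increasing span), restricted to cells inside w[1..2]:
  T[1,1] 'a' = {A,B,T0}  orig:{A,B}
  T[2,2] 'a' = {A,B,T0}  orig:{A,B}
  T[1,2] 'aa' = {A,B,S}

Original NTs in T[1,2] deriving "aa": ["A", "B", "S"]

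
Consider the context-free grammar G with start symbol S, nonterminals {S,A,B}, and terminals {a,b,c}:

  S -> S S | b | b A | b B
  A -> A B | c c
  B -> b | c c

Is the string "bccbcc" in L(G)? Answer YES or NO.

Convert to CNF:
  S -> S S | T1 A | T1 B | b
  A -> A B | T0 T0
  B -> T0 T0 | b
  T0 -> c
  T1 -> b

CYK fill:
  [0..0]={B,S,T1}  "b"  orig:{B,S}
  [1..1]={T0}  "c"  orig:{}
  [2..2]={T0}  "c"  orig:{}
  [3..3]={B,S,T1}  "b"  orig:{B,S}
  [4..4]={T0}  "c"  orig:{}
  [5..5]={T0}  "c"  orig:{}
  [0..1]=∅  "bc"
  [1..2]={A,B}  "cc"
  [2..3]=∅  "cb"
  [3..4]=∅  "bc"
  [4..5]={A,B}  "cc"
  [0..2]={S}  "bcc"
  [1..3]={A}  "ccb"
  [2..4]=∅  "cbc"
  [3..5]={S}  "bcc"
  [0..3]={S}  "bccb"
  [1..4]=∅  "ccbc"
  [2..5]=∅  "cbcc"
  [0..4]=∅  "bccbc"
  [1..5]={A}  "ccbcc"
  [0..5]={S}  "bccbcc"

S ∈ T[0,5] ⇒ YES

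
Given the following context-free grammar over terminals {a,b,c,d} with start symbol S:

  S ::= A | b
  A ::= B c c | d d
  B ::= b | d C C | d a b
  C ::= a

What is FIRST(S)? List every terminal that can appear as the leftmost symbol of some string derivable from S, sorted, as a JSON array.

FIRST iteration:
iter 1:
  A via A→d d: +{d}
  B via B→b: +{b}
  B via B→d C C: +{d}
  C via C→a: +{a}
  S via S→A: +{d}
  S via S→b: +{b}
  FIRST(S)={b,d}  FIRST(A)={d}  FIRST(B)={b,d}  FIRST(C)={a}
iter 2:
  A via A→B c c: +{b}
  FIRST(S)={b,d}  FIRST(A)={b,d}  FIRST(B)={b,d}  FIRST(C)={a}
iter 3: (no change)
  FIRST(S)={b,d}  FIRST(A)={b,d}  FIRST(B)={b,d}  FIRST(C)={a}

FIRST(S) = ["b", "d"]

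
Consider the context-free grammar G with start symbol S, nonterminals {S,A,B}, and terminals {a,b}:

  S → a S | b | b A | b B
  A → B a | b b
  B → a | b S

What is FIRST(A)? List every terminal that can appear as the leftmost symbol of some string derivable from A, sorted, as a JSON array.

FIRST iteration:
round 1:
  A via A→b b: +{b}
  B via B→a: +{a}
  B via B→b S: +{b}
  S via S→a S: +{a}
  S via S→b: +{b}
  FIRST(S)={a,b}  FIRST(A)={b}  FIRST(B)={a,b}
round 2:
  A via A→B a: +{a}
  FIRST(S)={a,b}  FIRST(A)={a,b}  FIRST(B)={a,b}
round 3: (stable)
  FIRST(S)={a,b}  FIRST(A)={a,b}  FIRST(B)={a,b}

FIRST(A) = ["a", "b"]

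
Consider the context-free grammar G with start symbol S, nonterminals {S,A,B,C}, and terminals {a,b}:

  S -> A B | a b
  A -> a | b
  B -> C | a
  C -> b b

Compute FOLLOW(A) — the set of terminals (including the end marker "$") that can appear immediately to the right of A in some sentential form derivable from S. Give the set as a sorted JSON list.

FIRST iteration:
pass 1:
  A via A→a: +{a}
  A via A→b: +{b}
  B via B→a: +{a}
  C via C→b b: +{b}
  S via S→A B: +{a,b}
  FIRST(S)={a,b}  FIRST(A)={a,b}  FIRST(B)={a}  FIRST(C)={b}
pass 2:
  B via B→C: +{b}
  FIRST(S)={a,b}  FIRST(A)={a,b}  FIRST(B)={a,b}  FIRST(C)={b}
pass 3: (no change)
  FIRST(S)={a,b}  FIRST(A)={a,b}  FIRST(B)={a,b}  FIRST(C)={b}

FOLLOW sets:
initialize: $ ∈ FOLLOW(S)
round 1:
  S→A B: FOLLOW(A) ⊇ FIRST(B) = {a,b}; new: +{a,b}
  S→A B: FOLLOW(B) ⊇ FOLLOW(S) ⊇ {$}; new: +{$}
  FOLLOW[S]={$}  FOLLOW[A]={a,b}  FOLLOW[B]={$}  FOLLOW[C]={}
round 2:
  B→C: FOLLOW(C) ⊇ FOLLOW(B) ⊇ {$}; new: +{$}
  FOLLOW[S]={$}  FOLLOW[A]={a,b}  FOLLOW[B]={$}  FOLLOW[C]={$}
round 3: (stable)
  FOLLOW[S]={$}  FOLLOW[A]={a,b}  FOLLOW[B]={$}  FOLLOW[C]={$}

FOLLOW(A) = ["a", "b"]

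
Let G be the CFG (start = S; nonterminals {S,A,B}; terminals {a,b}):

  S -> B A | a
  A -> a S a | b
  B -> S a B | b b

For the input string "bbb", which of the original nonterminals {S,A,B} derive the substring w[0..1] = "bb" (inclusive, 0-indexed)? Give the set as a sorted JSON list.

CNF form of G:
  S -> B A | a
  A -> T0 X2 | b
  B -> S X3 | T1 T1
  T0 -> a
  T1 -> b
  X2 -> S T0
  X3 -> T0 B

CYK fill (cells [i..j] with 0 ≤ i ≤ j ≤ 1 only):
  [0..0]={A,T1}  "b"  orig:{A}
  [1..1]={A,T1}  "b"  orig:{A}
  [0..1]={B}  "bb"

Original NTs in T[0,1] deriving "bb": ["B"]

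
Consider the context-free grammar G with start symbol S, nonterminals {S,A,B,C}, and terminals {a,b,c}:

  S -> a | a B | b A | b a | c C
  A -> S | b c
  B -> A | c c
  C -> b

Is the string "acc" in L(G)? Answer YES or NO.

CNF form of G:
  S -> T0 B | T1 A | T1 T0 | T2 C | a
  A -> T0 B | T1 A | T1 T0 | T1 T2 | T2 C | a
  B -> T0 B | T1 A | T1 T0 | T1 T2 | T2 C | T2 T2 | a
  C -> b
  T0 -> a
  T1 -> b
  T2 -> c

CYK table (by increasing span):
  [0..0]={A,B,S,T0}  "a"  orig:{A,B,S}
  [1..1]={T2}  "c"  orig:{}
  [2..2]={T2}  "c"  orig:{}
  [0..1]=∅  "ac"
  [1..2]={B}  "cc"
  [0..2]={A,B,S}  "acc"

S ∈ T[0,2] ⇒ YES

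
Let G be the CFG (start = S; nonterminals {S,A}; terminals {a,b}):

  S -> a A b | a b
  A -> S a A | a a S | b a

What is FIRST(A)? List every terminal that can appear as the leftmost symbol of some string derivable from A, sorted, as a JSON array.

FIRST sets, iterate to fixpoint:
round 1:
  A via A→a a S: +{a}
  A via A→b a: +{b}
  S via S→a A b: +{a}
  FIRST[S]={a}  FIRST[A]={a,b}
round 2: done
  FIRST[S]={a}  FIRST[A]={a,b}

FIRST(A) = ["a", "b"]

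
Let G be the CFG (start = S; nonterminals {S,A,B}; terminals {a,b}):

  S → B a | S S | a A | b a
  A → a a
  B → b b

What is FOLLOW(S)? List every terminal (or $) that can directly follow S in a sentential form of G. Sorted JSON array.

FIRST iteration:
[1]
  A via A→a a: +{a}
  B via B→b b: +{b}
  S via S→B a: +{b}
  S via S→a A: +{a}
  S: {a,b}  A: {a}  B: {b}
[2] done
  S: {a,b}  A: {a}  B: {b}

FOLLOW sets:
FOLLOW(S) := {$}
pass 1:
  S→B a: FOLLOW(B) ⊇ FIRST(a) = {a}; new: +{a}
  S→S S: FOLLOW(S) ⊇ FIRST(S) = {a,b}; new: +{a,b}
  S→a A: FOLLOW(A) ⊇ FOLLOW(S) ⊇ {$,a,b}; new: +{$,a,b}
  FOLLOW(S)={$,a,b}  FOLLOW(A)={$,a,b}  FOLLOW(B)={a}
pass 2: (no change)
  FOLLOW(S)={$,a,b}  FOLLOW(A)={$,a,b}  FOLLOW(B)={a}

FOLLOW(S) = ["$", "a", "b"]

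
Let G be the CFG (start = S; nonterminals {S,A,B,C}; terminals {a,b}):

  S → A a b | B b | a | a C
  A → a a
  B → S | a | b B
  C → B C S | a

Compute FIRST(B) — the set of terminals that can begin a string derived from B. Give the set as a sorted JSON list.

FIRST sets, iterate to fixpoint:
pass 1:
  A via A→a a: +{a}
  B via B→a: +{a}
  B via B→b B: +{b}
  C via C→B C S: +{a,b}
  S via S→A a b: +{a}
  S via S→B b: +{b}
  S: {a,b}  A: {a}  B: {a,b}  C: {a,b}
pass 2: done
  S: {a,b}  A: {a}  B: {a,b}  C: {a,b}

FIRST(B) = ["a", "b"]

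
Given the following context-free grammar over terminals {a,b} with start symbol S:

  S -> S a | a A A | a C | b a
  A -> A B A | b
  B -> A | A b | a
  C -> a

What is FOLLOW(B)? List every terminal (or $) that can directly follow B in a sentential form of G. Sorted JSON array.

FIRST sets, iterate to fixpoint:
[1]
  A via A→b: +{b}
  B via B→A: +{b}
  B via B→a: +{a}
  C via C→a: +{a}
  S via S→a A A: +{a}
  S via S→b a: +{b}
  S: {a,b}  A: {b}  B: {a,b}  C: {a}
[2] (no change)
  S: {a,b}  A: {b}  B: {a,b}  C: {a}

FOLLOW iteration:
FOLLOW(S) := {$}
[1]
  A→A B A: FOLLOW(A) ⊇ FIRST(B) = {a,b}; new: +{a,b}
  A→A B A: FOLLOW(B) ⊇ FIRST(A) = {b}; new: +{b}
  S→S a: FOLLOW(S) ⊇ FIRST(a) = {a}; new: +{a}
  S→a A A: FOLLOW(A) ⊇ FOLLOW(S) ⊇ {$,a}; new: +{$}
  S→a C: FOLLOW(C) ⊇ FOLLOW(S) ⊇ {$,a}; new: +{$,a}
  FOLLOW[S]={$,a}  FOLLOW[A]={$,a,b}  FOLLOW[B]={b}  FOLLOW[C]={$,a}
[2] — fixpoint
  FOLLOW[S]={$,a}  FOLLOW[A]={$,a,b}  FOLLOW[B]={b}  FOLLOW[C]={$,a}

FOLLOW(B) = ["b"]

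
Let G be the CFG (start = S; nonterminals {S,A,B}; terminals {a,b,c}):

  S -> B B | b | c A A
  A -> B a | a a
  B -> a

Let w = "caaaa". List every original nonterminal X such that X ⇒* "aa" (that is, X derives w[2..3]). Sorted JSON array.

Convert to CNF:
  S -> B B | T1 X2 | b
  A -> B T0 | T0 T0
  B -> a
  T0 -> a
  T1 -> c
  X2 -> A A

CYK fill, restricted to cells inside w[2..3]:
  cell(2,2) a: {B,T0}  orig:{B}
  cell(3,3) a: {B,T0}  orig:{B}
  cell(2,3) aa: {A,S}

Original NTs in T[2,3] deriving "aa": ["A", "S"]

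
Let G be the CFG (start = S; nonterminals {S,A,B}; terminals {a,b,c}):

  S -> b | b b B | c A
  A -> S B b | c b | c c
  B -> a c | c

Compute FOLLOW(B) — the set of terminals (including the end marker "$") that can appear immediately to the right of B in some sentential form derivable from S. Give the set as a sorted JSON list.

Compute FIRST by fixpoint:
pass 1:
  A via A→c b: +{c}
  B via B→a c: +{a}
  B via B→c: +{c}
  S via S→b: +{b}
  S via S→c A: +{c}
  FIRST(S)={b,c}  FIRST(A)={c}  FIRST(B)={a,c}
pass 2:
  A via A→S B b: +{b}
  FIRST(S)={b,c}  FIRST(A)={b,c}  FIRST(B)={a,c}
pass 3: (stable)
  FIRST(S)={b,c}  FIRST(A)={b,c}  FIRST(B)={a,c}

FOLLOW sets:
seed FOLLOW(S) with $
pass 1:
  A→S B b: FOLLOW(S) ⊇ FIRST(B) = {a,c}; new: +{a,c}
  A→S B b: FOLLOW(B) ⊇ FIRST(b) = {b}; new: +{b}
  S→b b B: FOLLOW(B) ⊇ FOLLOW(S) ⊇ {$,a,c}; new: +{$,a,c}
  S→c A: FOLLOW(A) ⊇ FOLLOW(S) ⊇ {$,a,c}; new: +{$,a,c}
  S: {$,a,c}  A: {$,a,c}  B: {$,a,b,c}
pass 2: — fixpoint
  S: {$,a,c}  A: {$,a,c}  B: {$,a,b,c}

FOLLOW(B) = ["$", "a", "b", "c"]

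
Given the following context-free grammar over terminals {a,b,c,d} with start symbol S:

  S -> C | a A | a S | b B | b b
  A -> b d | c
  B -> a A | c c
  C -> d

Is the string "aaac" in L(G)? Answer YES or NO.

CNF form of G:
  S -> T0 B | T0 T0 | T2 A | T2 S | d
  A -> T0 T1 | c
  B -> T2 A | T3 T3
  C -> d
  T0 -> b
  T1 -> d
  T2 -> a
  T3 -> c

Fill CYK table bottom-up:
  T[0,0] 'a' = {T2}  orig:{}
  T[1,1] 'a' = {T2}  orig:{}
  T[2,2] 'a' = {T2}  orig:{}
  T[3,3] 'c' = {A,T3}  orig:{A}
  T[0,1] 'aa' = ∅
  T[1,2] 'aa' = ∅
  T[2,3] 'ac' = {B,S}
  T[0,2] 'aaa' = ∅
  T[1,3] 'aac' = {S}
  T[0,3] 'aaac' = {S}

S ∈ T[0,3] ⇒ YES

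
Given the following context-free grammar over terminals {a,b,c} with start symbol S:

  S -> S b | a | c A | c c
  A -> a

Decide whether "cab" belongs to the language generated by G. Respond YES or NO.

Convert to CNF:
  S -> S T0 | T1 A | T1 T1 | a
  A -> a
  T0 -> b
  T1 -> c

CYK fill:
  cell(0,0) c: {T1}  orig:{}
  cell(1,1) a: {A,S}
  cell(2,2) b: {T0}  orig:{}
  cell(0,1) ca: {S}
  cell(1,2) ab: {S}
  cell(0,2) cab: {S}

S ∈ T[0,2] ⇒ YES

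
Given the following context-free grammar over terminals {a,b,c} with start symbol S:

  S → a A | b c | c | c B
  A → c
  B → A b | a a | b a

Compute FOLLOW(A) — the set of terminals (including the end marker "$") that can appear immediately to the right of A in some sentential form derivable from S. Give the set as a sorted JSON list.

FIRST iteration:
[1]
  A via A→c: +{c}
  B via B→A b: +{c}
  B via B→a a: +{a}
  B via B→b a: +{b}
  S via S→a A: +{a}
  S via S→b c: +{b}
  S via S→c: +{c}
  S: {a,b,c}  A: {c}  B: {a,b,c}
[2] (stable)
  S: {a,b,c}  A: {c}  B: {a,b,c}

FOLLOW iteration:
FOLLOW(S) := {$}
[1]
  B→A b: FOLLOW(A) ⊇ FIRST(b) = {b}; new: +{b}
  S→a A: FOLLOW(A) ⊇ FOLLOW(S) ⊇ {$}; new: +{$}
  S→c B: FOLLOW(B) ⊇ FOLLOW(S) ⊇ {$}; new: +{$}
  FOLLOW(S)={$}  FOLLOW(A)={$,b}  FOLLOW(B)={$}
[2] (stable)
  FOLLOW(S)={$}  FOLLOW(A)={$,b}  FOLLOW(B)={$}

FOLLOW(A) = ["$", "b"]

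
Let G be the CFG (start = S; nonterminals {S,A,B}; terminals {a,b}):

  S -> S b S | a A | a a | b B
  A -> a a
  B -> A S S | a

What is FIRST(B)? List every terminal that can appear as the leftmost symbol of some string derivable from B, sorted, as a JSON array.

Compute FIRST by fixpoint:
pass 1:
  A via A→a a: +{a}
  B via B→A S S: +{a}
  S via S→a A: +{a}
  S via S→b B: +{b}
  S: {a,b}  A: {a}  B: {a}
pass 2: (no change)
  S: {a,b}  A: {a}  B: {a}

FIRST(B) = ["a"]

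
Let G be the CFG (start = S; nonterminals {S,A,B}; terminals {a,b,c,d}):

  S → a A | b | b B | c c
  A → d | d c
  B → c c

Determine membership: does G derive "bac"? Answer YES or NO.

CNF form of G:
  S -> T1 T1 | T2 A | T3 B | b
  A -> T0 T1 | d
  B -> T1 T1
  T0 -> d
  T1 -> c
  T2 -> a
  T3 -> b

CYK fill:
  T[0,0] 'b' = {S,T3}  orig:{S}
  T[1,1] 'a' = {T2}  orig:{}
  T[2,2] 'c' = {T1}  orig:{}
  T[0,1] 'ba' = ∅
  T[1,2] 'ac' = ∅
  T[0,2] 'bac' = ∅

S ∉ T[0,2] ⇒ NO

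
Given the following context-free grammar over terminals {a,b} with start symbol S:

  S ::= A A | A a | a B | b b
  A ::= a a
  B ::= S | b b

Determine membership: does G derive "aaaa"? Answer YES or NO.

CNF form of G:
  S -> A A | A T0 | T0 B | T1 T1
  A -> T0 T0
  B -> A A | A T0 | T0 B | T1 T1
  T0 -> a
  T1 -> b

CYK fill:
  T[0,0] 'a' = {T0}  orig:{}
  T[1,1] 'a' = {T0}  orig:{}
  T[2,2] 'a' = {T0}  orig:{}
  T[3,3] 'a' = {T0}  orig:{}
  T[0,1] 'aa' = {A}
  T[1,2] 'aa' = {A}
  T[2,3] 'aa' = {A}
  T[0,2] 'aaa' = {B,S}
  T[1,3] 'aaa' = {B,S}
  T[0,3] 'aaaa' = {B,S}

S ∈ T[0,3] ⇒ YES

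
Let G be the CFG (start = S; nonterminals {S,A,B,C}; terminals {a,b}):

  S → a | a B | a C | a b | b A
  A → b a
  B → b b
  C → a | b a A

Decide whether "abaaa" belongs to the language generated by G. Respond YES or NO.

Convert to CNF:
  S -> T0 A | T1 B | T1 C | T1 T0 | a
  A -> T0 T1
  B -> T0 T0
  C -> T0 X2 | a
  T0 -> b
  T1 -> a
  X2 -> T1 A

CYK fill:
  cell(0,0) a: {C,S,T1}  orig:{C,S}
  cell(1,1) b: {T0}  orig:{}
  cell(2,2) a: {C,S,T1}  orig:{C,S}
  cell(3,3) a: {C,S,T1}  orig:{C,S}
  cell(4,4) a: {C,S,T1}  orig:{C,S}
  cell(0,1) ab: {S}
  cell(1,2) ba: {A}
  cell(2,3) aa: {S}
  cell(3,4) aa: {S}
  cell(0,2) aba: {X2}  orig:{}
  cell(1,3) baa: ∅
  cell(2,4) aaa: ∅
  cell(0,3) abaa: ∅
  cell(1,4) baaa: ∅
  cell(0,4) abaaa: ∅

S ∉ T[0,4] ⇒ NO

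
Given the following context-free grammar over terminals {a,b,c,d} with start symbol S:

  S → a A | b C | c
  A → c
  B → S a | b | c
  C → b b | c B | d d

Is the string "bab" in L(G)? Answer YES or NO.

CNF form of G:
  S -> T0 A | T1 C | c
  A -> c
  B -> S T0 | b | c
  C -> T1 T1 | T2 B | T3 T3
  T0 -> a
  T1 -> b
  T2 -> c
  T3 -> d

CYK fill:
  [0..0]={B,T1}  "b"  orig:{B}
  [1..1]={T0}  "a"  orig:{}
  [2..2]={B,T1}  "b"  orig:{B}
  [0..1]=∅  "ba"
  [1..2]=∅  "ab"
  [0..2]=∅  "bab"

S ∉ T[0,2] ⇒ NO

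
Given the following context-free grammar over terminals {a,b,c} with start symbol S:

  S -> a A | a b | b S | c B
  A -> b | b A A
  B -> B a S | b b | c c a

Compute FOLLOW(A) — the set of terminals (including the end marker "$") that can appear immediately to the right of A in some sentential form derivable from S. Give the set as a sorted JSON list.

Compute FIRST by fixpoint:
[1]
  A via A→b: +{b}
  B via B→b b: +{b}
  B via B→c c a: +{c}
  S via S→a A: +{a}
  S via S→b S: +{b}
  S via S→c B: +{c}
  S: {a,b,c}  A: {b}  B: {b,c}
[2] done
  S: {a,b,c}  A: {b}  B: {b,c}

FOLLOW iteration:
FOLLOW(S) := {$}
round 1:
  A→b A A: FOLLOW(A) ⊇ FIRST(A) = {b}; new: +{b}
  B→B a S: FOLLOW(B) ⊇ FIRST(a) = {a}; new: +{a}
  B→B a S: FOLLOW(S) ⊇ FOLLOW(B) ⊇ {a}; new: +{a}
  S→a A: FOLLOW(A) ⊇ FOLLOW(S) ⊇ {$,a}; new: +{$,a}
  S→c B: FOLLOW(B) ⊇ FOLLOW(S) ⊇ {$,a}; new: +{$}
  FOLLOW(S)={$,a}  FOLLOW(A)={$,a,b}  FOLLOW(B)={$,a}
round 2: — fixpoint
  FOLLOW(S)={$,a}  FOLLOW(A)={$,a,b}  FOLLOW(B)={$,a}

FOLLOW(A) = ["$", "a", "b"]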